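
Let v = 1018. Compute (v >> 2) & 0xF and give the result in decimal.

14

v = 01111111010
Shift right by 2: 011111110
Mask low 4 bits: 1110 = 14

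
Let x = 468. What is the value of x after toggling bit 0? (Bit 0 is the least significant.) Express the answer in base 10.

469

x = 111010100
bit 0 is currently 0; toggle it via x ^ (1 << 0) = x ^ 1
→ 111010101 = 469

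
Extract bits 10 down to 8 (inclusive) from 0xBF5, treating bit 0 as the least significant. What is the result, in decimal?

v = 000101111110101
Shift right by 8: 0001011
Mask low 3 bits: 011 = 3

3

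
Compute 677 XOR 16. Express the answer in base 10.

677 = 1010100101
16 = 0000010000
XOR → 1010110101 = 693

693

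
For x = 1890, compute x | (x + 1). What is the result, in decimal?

x = 11101100010 = 1890
x + 1 = 11101100011
OR    = 11101100011 = 1891
(x | (x + 1) sets the lowest cleared bit.)

1891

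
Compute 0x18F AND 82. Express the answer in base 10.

2

0x18F = 110001111
82 = 001010010
AND → 000000010 = 2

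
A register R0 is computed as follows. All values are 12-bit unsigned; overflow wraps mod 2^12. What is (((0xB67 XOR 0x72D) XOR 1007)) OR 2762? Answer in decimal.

0xB67 = 101101100111
0x72D = 011100101101
→ XOR → 110001001010 = 3146
1007 = 001111101111
→ XOR → 111110100101 = 4005
2762 = 101011001010
→ OR → 111111101111 = 4079

4079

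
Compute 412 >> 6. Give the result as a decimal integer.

412 = 110011100
shift right by 6 → 000000110 = 6
(equivalently, floor(412 / 64))

6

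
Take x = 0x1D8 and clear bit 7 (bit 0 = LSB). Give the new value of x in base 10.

x = 0111011000
bit 7 is currently 1; clear it via x & ~(1 << 7) = x & ~128
→ 0101011000 = 344

344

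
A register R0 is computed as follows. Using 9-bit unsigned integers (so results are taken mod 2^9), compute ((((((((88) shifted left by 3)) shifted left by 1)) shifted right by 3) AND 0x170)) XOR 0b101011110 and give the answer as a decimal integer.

366

88 = 001011000
→ shifted left by 3 (mod 2^9) → 011000000 = 192
→ shifted left by 1 (mod 2^9) → 110000000 = 384
→ shifted right by 3 → 000110000 = 48
0x170 = 101110000
→ AND → 000110000 = 48
0b101011110 = 101011110
→ XOR → 101101110 = 366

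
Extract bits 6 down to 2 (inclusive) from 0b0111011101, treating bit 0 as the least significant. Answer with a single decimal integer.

23

v = 0111011101
Shift right by 2: 01110111
Mask low 5 bits: 10111 = 23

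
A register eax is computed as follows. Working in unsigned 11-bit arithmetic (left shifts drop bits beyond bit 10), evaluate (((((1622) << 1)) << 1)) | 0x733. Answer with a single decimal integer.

1915

1622 = 11001010110
→ << 1 (mod 2^11) → 10010101100 = 1196
→ << 1 (mod 2^11) → 00101011000 = 344
0x733 = 11100110011
→ | → 11101111011 = 1915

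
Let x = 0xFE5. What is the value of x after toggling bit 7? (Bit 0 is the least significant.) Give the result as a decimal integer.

x = 00111111100101
bit 7 is currently 1; toggle it via x ^ (1 << 7) = x ^ 128
→ 00111101100101 = 3941

3941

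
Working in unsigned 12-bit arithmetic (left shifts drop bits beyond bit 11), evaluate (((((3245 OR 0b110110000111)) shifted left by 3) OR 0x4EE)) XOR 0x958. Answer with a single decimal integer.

1190

3245 = 110010101101
0b110110000111 = 110110000111
→ OR → 110110101111 = 3503
→ shifted left by 3 (mod 2^12) → 110101111000 = 3448
0x4EE = 010011101110
→ OR → 110111111110 = 3582
0x958 = 100101011000
→ XOR → 010010100110 = 1190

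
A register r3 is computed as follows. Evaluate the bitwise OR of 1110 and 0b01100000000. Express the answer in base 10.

1878

1110 = 10001010110
b = 01100000000
 OR → 11101010110 = 1878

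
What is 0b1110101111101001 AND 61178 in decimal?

a = 1110101111101001
61178 = 1110111011111010
AND → 1110101011101000 = 60136

60136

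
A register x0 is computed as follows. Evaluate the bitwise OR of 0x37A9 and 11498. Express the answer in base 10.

0x37A9 = 11011110101001
11498 = 10110011101010
 OR → 11111111101011 = 16363

16363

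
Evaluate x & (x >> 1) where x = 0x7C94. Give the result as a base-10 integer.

15360

x = 111110010010100 = 31892
x>>1 = 011111001001010
AND  = 011110000000000 = 15360
(x & (x >> 1) has a 1 wherever x has two consecutive 1 bits.)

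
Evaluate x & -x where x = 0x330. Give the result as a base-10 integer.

x = 1100110000 = 816
-x (two's complement) = …0011010000
AND   = 0000010000 = 16
(x & -x isolates the lowest set bit of x.)

16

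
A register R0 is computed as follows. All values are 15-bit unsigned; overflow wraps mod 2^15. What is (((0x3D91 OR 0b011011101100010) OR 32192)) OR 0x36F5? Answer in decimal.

0x3D91 = 011110110010001
0b011011101100010 = 011011101100010
→ OR → 011111111110011 = 16371
32192 = 111110111000000
→ OR → 111111111110011 = 32755
0x36F5 = 011011011110101
→ OR → 111111111110111 = 32759

32759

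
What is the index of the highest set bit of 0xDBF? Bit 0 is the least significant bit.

11

0xDBF = 110110111111
The topmost 1 is at position 11 (since 2^11 = 2048 ≤ 3519 < 4096).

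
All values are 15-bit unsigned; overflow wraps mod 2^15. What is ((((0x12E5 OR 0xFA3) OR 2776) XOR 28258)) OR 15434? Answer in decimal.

32223

0x12E5 = 001001011100101
0xFA3 = 000111110100011
→ OR → 001111111100111 = 8167
2776 = 000101011011000
→ OR → 001111111111111 = 8191
28258 = 110111001100010
→ XOR → 111000110011101 = 29085
15434 = 011110001001010
→ OR → 111110111011111 = 32223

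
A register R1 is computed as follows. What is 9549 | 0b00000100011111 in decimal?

9567

9549 = 10010101001101
b = 00000100011111
 OR → 10010101011111 = 9567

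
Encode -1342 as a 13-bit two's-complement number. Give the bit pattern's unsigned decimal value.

6850

1342 in 13 bits: 0010100111110
Invert: 1101011000001
Add 1:  1101011000010 = 6850
(Check: 2^13 - 1342 = 8192 - 1342 = 6850.)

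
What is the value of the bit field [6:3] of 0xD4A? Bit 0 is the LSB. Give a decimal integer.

v = 110101001010
Shift right by 3: 110101001
Mask low 4 bits: 1001 = 9

9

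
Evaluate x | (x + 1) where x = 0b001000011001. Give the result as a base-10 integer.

539

x = 1000011001 = 537
x + 1 = 1000011010
OR    = 1000011011 = 539
(x | (x + 1) sets the lowest cleared bit.)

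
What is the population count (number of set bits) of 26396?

8

26396 = 110011100011100
Count the 1s: 1 + 1 + 1 + 1 + 1 + 1 + 1 + 1 = 8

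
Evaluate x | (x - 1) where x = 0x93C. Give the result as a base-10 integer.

2367

x = 100100111100 = 2364
x - 1 = 100100111011
OR    = 100100111111 = 2367
(x | (x - 1) sets all bits below the lowest set bit.)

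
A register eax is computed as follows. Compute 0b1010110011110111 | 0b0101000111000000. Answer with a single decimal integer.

65015

a = 1010110011110111
b = 0101000111000000
 OR → 1111110111110111 = 65015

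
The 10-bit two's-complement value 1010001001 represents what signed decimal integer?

pattern = 1010001001 (MSB is 1 ⇒ negative)
Invert: 0101110110, add 1 → 0101110111 = 375, so the value is -375.
(Equivalently: 649 - 2^10 = 649 - 1024 = -375.)

-375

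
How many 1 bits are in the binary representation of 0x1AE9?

8

0x1AE9 = 1101011101001
Count the 1s: 1 + 1 + 1 + 1 + 1 + 1 + 1 + 1 = 8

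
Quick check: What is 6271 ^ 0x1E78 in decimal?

6271 = 1100001111111
0x1E78 = 1111001111000
XOR → 0011000000111 = 1543

1543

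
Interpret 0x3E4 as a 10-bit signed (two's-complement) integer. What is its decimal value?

pattern = 1111100100 (MSB is 1 ⇒ negative)
Invert: 0000011011, add 1 → 0000011100 = 28, so the value is -28.
(Equivalently: 996 - 2^10 = 996 - 1024 = -28.)

-28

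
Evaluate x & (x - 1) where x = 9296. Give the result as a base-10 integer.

x = 10010001010000 = 9296
x - 1 = 10010001001111
AND   = 10010001000000 = 9280
(x & (x - 1) clears the lowest set bit of x.)

9280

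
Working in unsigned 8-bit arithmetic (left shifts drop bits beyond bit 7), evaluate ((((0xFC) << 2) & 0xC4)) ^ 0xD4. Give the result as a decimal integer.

20

0xFC = 11111100
→ << 2 (mod 2^8) → 11110000 = 240
0xC4 = 11000100
→ & → 11000000 = 192
0xD4 = 11010100
→ ^ → 00010100 = 20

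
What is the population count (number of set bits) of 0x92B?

0x92B = 100100101011
Count the 1s: 1 + 1 + 1 + 1 + 1 + 1 = 6

6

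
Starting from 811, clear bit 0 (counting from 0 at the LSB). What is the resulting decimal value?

810

x = 1100101011
bit 0 is currently 1; clear it via x & ~(1 << 0) = x & ~1
→ 1100101010 = 810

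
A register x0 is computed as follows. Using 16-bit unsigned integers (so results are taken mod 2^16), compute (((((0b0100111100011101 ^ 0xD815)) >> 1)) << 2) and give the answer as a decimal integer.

11792

0b0100111100011101 = 0100111100011101
0xD815 = 1101100000010101
→ ^ → 1001011100001000 = 38664
→ >> 1 → 0100101110000100 = 19332
→ << 2 (mod 2^16) → 0010111000010000 = 11792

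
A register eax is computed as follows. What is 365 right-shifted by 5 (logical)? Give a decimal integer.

11

365 = 101101101
shift right by 5 → 000001011 = 11
(equivalently, floor(365 / 32))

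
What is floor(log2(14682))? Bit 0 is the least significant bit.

14682 = 11100101011010
The topmost 1 is at position 13 (since 2^13 = 8192 ≤ 14682 < 16384).

13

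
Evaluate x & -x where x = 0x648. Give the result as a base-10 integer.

8

x = 11001001000 = 1608
-x (two's complement) = …00110111000
AND   = 00000001000 = 8
(x & -x isolates the lowest set bit of x.)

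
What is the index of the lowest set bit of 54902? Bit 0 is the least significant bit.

54902 = 1101011001110110
Trailing zeros: 1, so the lowest set bit is bit 1 (value 2).

1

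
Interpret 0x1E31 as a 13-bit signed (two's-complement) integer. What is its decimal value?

pattern = 1111000110001 (MSB is 1 ⇒ negative)
Invert: 0000111001110, add 1 → 0000111001111 = 463, so the value is -463.
(Equivalently: 7729 - 2^13 = 7729 - 8192 = -463.)

-463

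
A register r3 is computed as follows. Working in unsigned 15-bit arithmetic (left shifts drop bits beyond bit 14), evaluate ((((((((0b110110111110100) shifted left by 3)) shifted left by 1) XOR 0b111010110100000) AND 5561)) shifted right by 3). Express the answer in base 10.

20

0b110110111110100 = 110110111110100
→ shifted left by 3 (mod 2^15) → 110111110100000 = 28576
→ shifted left by 1 (mod 2^15) → 101111101000000 = 24384
0b111010110100000 = 111010110100000
→ XOR → 010101011100000 = 10976
5561 = 001010110111001
→ AND → 000000010100000 = 160
→ shifted right by 3 → 000000000010100 = 20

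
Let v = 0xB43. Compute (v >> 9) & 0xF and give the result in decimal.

v = 00101101000011
Shift right by 9: 00101
Mask low 4 bits: 0101 = 5

5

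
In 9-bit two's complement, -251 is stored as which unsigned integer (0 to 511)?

261

251 in 9 bits: 011111011
Invert: 100000100
Add 1:  100000101 = 261
(Check: 2^9 - 251 = 512 - 251 = 261.)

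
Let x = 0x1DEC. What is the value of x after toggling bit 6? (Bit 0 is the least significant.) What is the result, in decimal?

x = 1110111101100
bit 6 is currently 1; toggle it via x ^ (1 << 6) = x ^ 64
→ 1110110101100 = 7596

7596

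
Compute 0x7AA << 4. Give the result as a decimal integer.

0x7AA = 000011110101010
shift left by 4 → 111101010100000 = 31392
(equivalently, 1962 × 2^4 = 1962 × 16)

31392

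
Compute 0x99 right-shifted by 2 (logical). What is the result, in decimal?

0x99 = 10011001
shift right by 2 → 00100110 = 38
(equivalently, floor(153 / 4))

38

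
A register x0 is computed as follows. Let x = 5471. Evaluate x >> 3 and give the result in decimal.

5471 = 1010101011111
shift right by 3 → 0001010101011 = 683
(equivalently, floor(5471 / 8))

683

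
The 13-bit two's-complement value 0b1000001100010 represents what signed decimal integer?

-3998

pattern = 1000001100010 (MSB is 1 ⇒ negative)
Invert: 0111110011101, add 1 → 0111110011110 = 3998, so the value is -3998.
(Equivalently: 4194 - 2^13 = 4194 - 8192 = -3998.)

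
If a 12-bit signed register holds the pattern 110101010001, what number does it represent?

-687

pattern = 110101010001 (MSB is 1 ⇒ negative)
Invert: 001010101110, add 1 → 001010101111 = 687, so the value is -687.
(Equivalently: 3409 - 2^12 = 3409 - 4096 = -687.)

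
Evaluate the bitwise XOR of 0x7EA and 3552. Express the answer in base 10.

0x7EA = 011111101010
3552 = 110111100000
XOR → 101000001010 = 2570

2570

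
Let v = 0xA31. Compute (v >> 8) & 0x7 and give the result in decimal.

v = 0101000110001
Shift right by 8: 01010
Mask low 3 bits: 010 = 2

2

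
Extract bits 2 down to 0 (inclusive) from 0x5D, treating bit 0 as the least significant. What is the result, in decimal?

v = 00001011101
Shift right by 0: 00001011101
Mask low 3 bits: 101 = 5

5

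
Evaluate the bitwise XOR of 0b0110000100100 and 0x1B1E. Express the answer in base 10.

a = 0110000100100
0x1B1E = 1101100011110
XOR → 1011100111010 = 5946

5946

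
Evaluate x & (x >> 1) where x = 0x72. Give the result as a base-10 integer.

x = 1110010 = 114
x>>1 = 0111001
AND  = 0110000 = 48
(x & (x >> 1) has a 1 wherever x has two consecutive 1 bits.)

48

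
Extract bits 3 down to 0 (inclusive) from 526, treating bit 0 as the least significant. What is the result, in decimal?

14

v = 1000001110
Shift right by 0: 1000001110
Mask low 4 bits: 1110 = 14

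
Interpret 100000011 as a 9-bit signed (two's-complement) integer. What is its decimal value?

pattern = 100000011 (MSB is 1 ⇒ negative)
Invert: 011111100, add 1 → 011111101 = 253, so the value is -253.
(Equivalently: 259 - 2^9 = 259 - 512 = -253.)

-253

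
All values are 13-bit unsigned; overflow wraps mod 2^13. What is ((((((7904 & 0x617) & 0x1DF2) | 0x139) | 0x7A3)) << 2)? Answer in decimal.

7904 = 1111011100000
0x617 = 0011000010111
→ & → 0011000000000 = 1536
0x1DF2 = 1110111110010
→ & → 0010000000000 = 1024
0x139 = 0000100111001
→ | → 0010100111001 = 1337
0x7A3 = 0011110100011
→ | → 0011110111011 = 1979
→ << 2 (mod 2^13) → 1111011101100 = 7916

7916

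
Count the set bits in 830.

7

830 = 1100111110
Count the 1s: 1 + 1 + 1 + 1 + 1 + 1 + 1 = 7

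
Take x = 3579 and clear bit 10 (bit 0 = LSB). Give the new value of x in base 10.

2555

x = 110111111011
bit 10 is currently 1; clear it via x & ~(1 << 10) = x & ~1024
→ 100111111011 = 2555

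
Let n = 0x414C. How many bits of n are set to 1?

5

0x414C = 100000101001100
Count the 1s: 1 + 1 + 1 + 1 + 1 = 5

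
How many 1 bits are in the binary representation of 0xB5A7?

10

0xB5A7 = 1011010110100111
Count the 1s: 1 + 1 + 1 + 1 + 1 + 1 + 1 + 1 + 1 + 1 = 10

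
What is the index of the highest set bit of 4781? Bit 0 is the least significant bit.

4781 = 1001010101101
The topmost 1 is at position 12 (since 2^12 = 4096 ≤ 4781 < 8192).

12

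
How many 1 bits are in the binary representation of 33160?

4

33160 = 1000000110001000
Count the 1s: 1 + 1 + 1 + 1 = 4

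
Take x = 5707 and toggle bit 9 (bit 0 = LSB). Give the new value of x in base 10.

5195

x = 1011001001011
bit 9 is currently 1; toggle it via x ^ (1 << 9) = x ^ 512
→ 1010001001011 = 5195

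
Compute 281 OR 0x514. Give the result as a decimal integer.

1309

281 = 00100011001
0x514 = 10100010100
 OR → 10100011101 = 1309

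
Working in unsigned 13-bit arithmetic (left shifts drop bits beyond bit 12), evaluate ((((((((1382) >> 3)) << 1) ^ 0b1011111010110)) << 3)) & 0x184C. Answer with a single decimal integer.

1382 = 0010101100110
→ >> 3 → 0000010101100 = 172
→ << 1 (mod 2^13) → 0000101011000 = 344
0b1011111010110 = 1011111010110
→ ^ → 1011010001110 = 5774
→ << 3 (mod 2^13) → 1010001110000 = 5232
0x184C = 1100001001100
→ & → 1000001000000 = 4160

4160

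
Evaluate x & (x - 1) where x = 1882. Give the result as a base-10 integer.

x = 11101011010 = 1882
x - 1 = 11101011001
AND   = 11101011000 = 1880
(x & (x - 1) clears the lowest set bit of x.)

1880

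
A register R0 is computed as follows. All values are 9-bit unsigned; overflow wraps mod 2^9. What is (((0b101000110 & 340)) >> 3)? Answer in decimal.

0b101000110 = 101000110
340 = 101010100
→ & → 101000100 = 324
→ >> 3 → 000101000 = 40

40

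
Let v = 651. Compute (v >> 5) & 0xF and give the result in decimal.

4

v = 01010001011
Shift right by 5: 010100
Mask low 4 bits: 0100 = 4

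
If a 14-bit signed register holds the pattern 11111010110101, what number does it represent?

-331

pattern = 11111010110101 (MSB is 1 ⇒ negative)
Invert: 00000101001010, add 1 → 00000101001011 = 331, so the value is -331.
(Equivalently: 16053 - 2^14 = 16053 - 16384 = -331.)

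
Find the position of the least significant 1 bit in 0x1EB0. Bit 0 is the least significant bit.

4

0x1EB0 = 1111010110000
Trailing zeros: 4, so the lowest set bit is bit 4 (value 16).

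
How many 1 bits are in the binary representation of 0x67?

0x67 = 1100111
Count the 1s: 1 + 1 + 1 + 1 + 1 = 5

5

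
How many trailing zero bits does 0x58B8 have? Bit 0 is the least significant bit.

0x58B8 = 101100010111000
Trailing zeros: 3, so the lowest set bit is bit 3 (value 8).

3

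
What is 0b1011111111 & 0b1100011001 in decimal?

a = 1011111111
b = 1100011001
AND → 1000011001 = 537

537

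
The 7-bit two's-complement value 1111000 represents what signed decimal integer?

pattern = 1111000 (MSB is 1 ⇒ negative)
Invert: 0000111, add 1 → 0001000 = 8, so the value is -8.
(Equivalently: 120 - 2^7 = 120 - 128 = -8.)

-8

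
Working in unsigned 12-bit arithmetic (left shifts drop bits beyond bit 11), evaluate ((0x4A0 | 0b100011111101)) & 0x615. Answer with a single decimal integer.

1045

0x4A0 = 010010100000
0b100011111101 = 100011111101
→ | → 110011111101 = 3325
0x615 = 011000010101
→ & → 010000010101 = 1045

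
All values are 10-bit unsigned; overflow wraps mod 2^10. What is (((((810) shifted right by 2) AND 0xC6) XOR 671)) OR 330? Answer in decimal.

810 = 1100101010
→ shifted right by 2 → 0011001010 = 202
0xC6 = 0011000110
→ AND → 0011000010 = 194
671 = 1010011111
→ XOR → 1001011101 = 605
330 = 0101001010
→ OR → 1101011111 = 863

863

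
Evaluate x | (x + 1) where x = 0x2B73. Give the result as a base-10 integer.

11127

x = 10101101110011 = 11123
x + 1 = 10101101110100
OR    = 10101101110111 = 11127
(x | (x + 1) sets the lowest cleared bit.)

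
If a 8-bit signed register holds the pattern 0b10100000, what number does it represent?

-96

pattern = 10100000 (MSB is 1 ⇒ negative)
Invert: 01011111, add 1 → 01100000 = 96, so the value is -96.
(Equivalently: 160 - 2^8 = 160 - 256 = -96.)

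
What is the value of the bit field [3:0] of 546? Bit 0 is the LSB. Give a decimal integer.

v = 1000100010
Shift right by 0: 1000100010
Mask low 4 bits: 0010 = 2

2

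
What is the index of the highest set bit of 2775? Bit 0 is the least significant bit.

11

2775 = 101011010111
The topmost 1 is at position 11 (since 2^11 = 2048 ≤ 2775 < 4096).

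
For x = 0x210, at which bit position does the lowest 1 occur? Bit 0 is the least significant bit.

4

0x210 = 1000010000
Trailing zeros: 4, so the lowest set bit is bit 4 (value 16).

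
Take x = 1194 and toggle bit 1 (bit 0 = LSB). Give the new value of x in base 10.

x = 10010101010
bit 1 is currently 1; toggle it via x ^ (1 << 1) = x ^ 2
→ 10010101000 = 1192

1192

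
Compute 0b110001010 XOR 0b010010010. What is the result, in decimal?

280

a = 110001010
b = 010010010
XOR → 100011000 = 280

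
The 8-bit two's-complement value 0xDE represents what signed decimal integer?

pattern = 11011110 (MSB is 1 ⇒ negative)
Invert: 00100001, add 1 → 00100010 = 34, so the value is -34.
(Equivalently: 222 - 2^8 = 222 - 256 = -34.)

-34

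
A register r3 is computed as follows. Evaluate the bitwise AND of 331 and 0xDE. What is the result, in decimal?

74

331 = 101001011
0xDE = 011011110
AND → 001001010 = 74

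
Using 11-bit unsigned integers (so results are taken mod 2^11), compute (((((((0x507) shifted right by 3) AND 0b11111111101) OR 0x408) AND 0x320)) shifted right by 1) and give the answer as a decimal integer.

0x507 = 10100000111
→ shifted right by 3 → 00010100000 = 160
0b11111111101 = 11111111101
→ AND → 00010100000 = 160
0x408 = 10000001000
→ OR → 10010101000 = 1192
0x320 = 01100100000
→ AND → 00000100000 = 32
→ shifted right by 1 → 00000010000 = 16

16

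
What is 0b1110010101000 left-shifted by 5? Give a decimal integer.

x = 000001110010101000
shift left by 5 → 111001010100000000 = 234752
(equivalently, 7336 × 2^5 = 7336 × 32)

234752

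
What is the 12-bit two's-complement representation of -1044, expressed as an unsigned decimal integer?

1044 in 12 bits: 010000010100
Invert: 101111101011
Add 1:  101111101100 = 3052
(Check: 2^12 - 1044 = 4096 - 1044 = 3052.)

3052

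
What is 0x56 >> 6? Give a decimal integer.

1

0x56 = 1010110
shift right by 6 → 0000001 = 1
(equivalently, floor(86 / 64))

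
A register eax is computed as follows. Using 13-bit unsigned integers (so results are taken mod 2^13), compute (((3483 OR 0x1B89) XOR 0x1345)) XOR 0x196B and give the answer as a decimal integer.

5557

3483 = 0110110011011
0x1B89 = 1101110001001
→ OR → 1111110011011 = 8091
0x1345 = 1001101000101
→ XOR → 0110011011110 = 3294
0x196B = 1100101101011
→ XOR → 1010110110101 = 5557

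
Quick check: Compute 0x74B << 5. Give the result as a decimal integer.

59744

0x74B = 0000011101001011
shift left by 5 → 1110100101100000 = 59744
(equivalently, 1867 × 2^5 = 1867 × 32)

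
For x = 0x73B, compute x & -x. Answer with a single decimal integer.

x = 11100111011 = 1851
-x (two's complement) = …00011000101
AND   = 00000000001 = 1
(x & -x isolates the lowest set bit of x.)

1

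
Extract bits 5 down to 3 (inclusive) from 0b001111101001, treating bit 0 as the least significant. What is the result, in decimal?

v = 001111101001
Shift right by 3: 001111101
Mask low 3 bits: 101 = 5

5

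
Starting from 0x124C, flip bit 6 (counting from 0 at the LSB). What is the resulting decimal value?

4620

x = 1001001001100
bit 6 is currently 1; toggle it via x ^ (1 << 6) = x ^ 64
→ 1001000001100 = 4620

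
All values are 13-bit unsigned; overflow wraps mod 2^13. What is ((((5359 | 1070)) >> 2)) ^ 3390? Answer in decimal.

2053

5359 = 1010011101111
1070 = 0010000101110
→ | → 1010011101111 = 5359
→ >> 2 → 0010100111011 = 1339
3390 = 0110100111110
→ ^ → 0100000000101 = 2053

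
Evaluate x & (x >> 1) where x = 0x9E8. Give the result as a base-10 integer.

224

x = 100111101000 = 2536
x>>1 = 010011110100
AND  = 000011100000 = 224
(x & (x >> 1) has a 1 wherever x has two consecutive 1 bits.)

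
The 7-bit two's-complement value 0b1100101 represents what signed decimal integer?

-27

pattern = 1100101 (MSB is 1 ⇒ negative)
Invert: 0011010, add 1 → 0011011 = 27, so the value is -27.
(Equivalently: 101 - 2^7 = 101 - 128 = -27.)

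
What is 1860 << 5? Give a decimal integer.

1860 = 0000011101000100
shift left by 5 → 1110100010000000 = 59520
(equivalently, 1860 × 2^5 = 1860 × 32)

59520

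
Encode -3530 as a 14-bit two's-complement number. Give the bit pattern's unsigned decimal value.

12854

3530 in 14 bits: 00110111001010
Invert: 11001000110101
Add 1:  11001000110110 = 12854
(Check: 2^14 - 3530 = 16384 - 3530 = 12854.)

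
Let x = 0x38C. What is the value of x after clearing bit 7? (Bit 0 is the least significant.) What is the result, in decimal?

780

x = 1110001100
bit 7 is currently 1; clear it via x & ~(1 << 7) = x & ~128
→ 1100001100 = 780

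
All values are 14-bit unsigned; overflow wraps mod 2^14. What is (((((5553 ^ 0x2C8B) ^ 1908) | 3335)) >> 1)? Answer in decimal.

8103

5553 = 01010110110001
0x2C8B = 10110010001011
→ ^ → 11100100111010 = 14650
1908 = 00011101110100
→ ^ → 11111001001110 = 15950
3335 = 00110100000111
→ | → 11111101001111 = 16207
→ >> 1 → 01111110100111 = 8103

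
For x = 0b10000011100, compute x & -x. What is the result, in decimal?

4

x = 10000011100 = 1052
-x (two's complement) = …01111100100
AND   = 00000000100 = 4
(x & -x isolates the lowest set bit of x.)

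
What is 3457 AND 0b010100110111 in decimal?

3457 = 110110000001
b = 010100110111
AND → 010100000001 = 1281

1281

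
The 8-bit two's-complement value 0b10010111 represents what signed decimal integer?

-105

pattern = 10010111 (MSB is 1 ⇒ negative)
Invert: 01101000, add 1 → 01101001 = 105, so the value is -105.
(Equivalently: 151 - 2^8 = 151 - 256 = -105.)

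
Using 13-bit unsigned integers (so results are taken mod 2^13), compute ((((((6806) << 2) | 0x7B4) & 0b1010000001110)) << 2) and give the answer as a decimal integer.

6806 = 1101010010110
→ << 2 (mod 2^13) → 0101001011000 = 2648
0x7B4 = 0011110110100
→ | → 0111111111100 = 4092
0b1010000001110 = 1010000001110
→ & → 0010000001100 = 1036
→ << 2 (mod 2^13) → 1000000110000 = 4144

4144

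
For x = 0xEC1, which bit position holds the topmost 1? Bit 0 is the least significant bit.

0xEC1 = 111011000001
The topmost 1 is at position 11 (since 2^11 = 2048 ≤ 3777 < 4096).

11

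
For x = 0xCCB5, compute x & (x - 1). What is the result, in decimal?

x = 1100110010110101 = 52405
x - 1 = 1100110010110100
AND   = 1100110010110100 = 52404
(x & (x - 1) clears the lowest set bit of x.)

52404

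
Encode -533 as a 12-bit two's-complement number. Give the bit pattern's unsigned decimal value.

533 in 12 bits: 001000010101
Invert: 110111101010
Add 1:  110111101011 = 3563
(Check: 2^12 - 533 = 4096 - 533 = 3563.)

3563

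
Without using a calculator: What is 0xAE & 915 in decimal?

130

0xAE = 0010101110
915 = 1110010011
AND → 0010000010 = 130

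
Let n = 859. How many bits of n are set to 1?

7

859 = 1101011011
Count the 1s: 1 + 1 + 1 + 1 + 1 + 1 + 1 = 7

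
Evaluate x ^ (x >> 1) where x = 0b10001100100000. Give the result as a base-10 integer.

12976

x = 10001100100000 = 8992
x>>1 = 01000110010000
XOR  = 11001010110000 = 12976
(x ^ (x >> 1) gives the standard binary-reflected Gray code of x.)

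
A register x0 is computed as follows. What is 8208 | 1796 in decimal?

10004

8208 = 10000000010000
1796 = 00011100000100
 OR → 10011100010100 = 10004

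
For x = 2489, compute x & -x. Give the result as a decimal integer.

1

x = 100110111001 = 2489
-x (two's complement) = …011001000111
AND   = 000000000001 = 1
(x & -x isolates the lowest set bit of x.)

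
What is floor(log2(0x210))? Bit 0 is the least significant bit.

9

0x210 = 1000010000
The topmost 1 is at position 9 (since 2^9 = 512 ≤ 528 < 1024).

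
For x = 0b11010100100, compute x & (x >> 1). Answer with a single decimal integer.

512

x = 11010100100 = 1700
x>>1 = 01101010010
AND  = 01000000000 = 512
(x & (x >> 1) has a 1 wherever x has two consecutive 1 bits.)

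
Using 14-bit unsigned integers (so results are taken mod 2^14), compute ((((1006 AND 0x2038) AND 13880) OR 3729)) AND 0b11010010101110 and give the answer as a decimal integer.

1006 = 00001111101110
0x2038 = 10000000111000
→ AND → 00000000101000 = 40
13880 = 11011000111000
→ AND → 00000000101000 = 40
3729 = 00111010010001
→ OR → 00111010111001 = 3769
0b11010010101110 = 11010010101110
→ AND → 00010010101000 = 1192

1192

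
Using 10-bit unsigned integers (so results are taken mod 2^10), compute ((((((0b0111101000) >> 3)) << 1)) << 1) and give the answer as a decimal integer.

0b0111101000 = 0111101000
→ >> 3 → 0000111101 = 61
→ << 1 (mod 2^10) → 0001111010 = 122
→ << 1 (mod 2^10) → 0011110100 = 244

244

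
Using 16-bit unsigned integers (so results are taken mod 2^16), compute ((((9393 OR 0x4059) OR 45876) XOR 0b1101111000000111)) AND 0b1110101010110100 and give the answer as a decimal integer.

10416

9393 = 0010010010110001
0x4059 = 0100000001011001
→ OR → 0110010011111001 = 25849
45876 = 1011001100110100
→ OR → 1111011111111101 = 63485
0b1101111000000111 = 1101111000000111
→ XOR → 0010100111111010 = 10746
0b1110101010110100 = 1110101010110100
→ AND → 0010100010110000 = 10416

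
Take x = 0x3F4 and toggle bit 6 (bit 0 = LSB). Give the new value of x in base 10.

x = 1111110100
bit 6 is currently 1; toggle it via x ^ (1 << 6) = x ^ 64
→ 1110110100 = 948

948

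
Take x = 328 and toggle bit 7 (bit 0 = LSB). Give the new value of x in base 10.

x = 00000101001000
bit 7 is currently 0; toggle it via x ^ (1 << 7) = x ^ 128
→ 00000111001000 = 456

456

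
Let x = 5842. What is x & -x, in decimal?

2

x = 1011011010010 = 5842
-x (two's complement) = …0100100101110
AND   = 0000000000010 = 2
(x & -x isolates the lowest set bit of x.)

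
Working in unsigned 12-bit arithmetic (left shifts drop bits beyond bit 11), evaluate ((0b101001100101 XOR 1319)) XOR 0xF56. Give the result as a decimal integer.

0b101001100101 = 101001100101
1319 = 010100100111
→ XOR → 111101000010 = 3906
0xF56 = 111101010110
→ XOR → 000000010100 = 20

20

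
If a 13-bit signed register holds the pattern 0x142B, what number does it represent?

pattern = 1010000101011 (MSB is 1 ⇒ negative)
Invert: 0101111010100, add 1 → 0101111010101 = 3029, so the value is -3029.
(Equivalently: 5163 - 2^13 = 5163 - 8192 = -3029.)

-3029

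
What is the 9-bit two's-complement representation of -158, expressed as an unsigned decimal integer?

354

158 in 9 bits: 010011110
Invert: 101100001
Add 1:  101100010 = 354
(Check: 2^9 - 158 = 512 - 158 = 354.)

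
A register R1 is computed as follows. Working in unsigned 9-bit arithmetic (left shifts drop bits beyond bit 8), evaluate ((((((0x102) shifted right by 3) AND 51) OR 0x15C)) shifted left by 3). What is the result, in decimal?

480

0x102 = 100000010
→ shifted right by 3 → 000100000 = 32
51 = 000110011
→ AND → 000100000 = 32
0x15C = 101011100
→ OR → 101111100 = 380
→ shifted left by 3 (mod 2^9) → 111100000 = 480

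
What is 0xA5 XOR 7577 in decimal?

0xA5 = 0000010100101
7577 = 1110110011001
XOR → 1110100111100 = 7484

7484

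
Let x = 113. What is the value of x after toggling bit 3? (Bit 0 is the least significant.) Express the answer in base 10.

121

x = 001110001
bit 3 is currently 0; toggle it via x ^ (1 << 3) = x ^ 8
→ 001111001 = 121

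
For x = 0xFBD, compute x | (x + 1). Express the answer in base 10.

x = 111110111101 = 4029
x + 1 = 111110111110
OR    = 111110111111 = 4031
(x | (x + 1) sets the lowest cleared bit.)

4031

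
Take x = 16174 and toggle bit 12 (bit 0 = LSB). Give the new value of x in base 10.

12078

x = 011111100101110
bit 12 is currently 1; toggle it via x ^ (1 << 12) = x ^ 4096
→ 010111100101110 = 12078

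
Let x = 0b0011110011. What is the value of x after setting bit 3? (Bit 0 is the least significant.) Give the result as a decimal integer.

x = 0011110011
bit 3 is currently 0; set it via x | (1 << 3) = x | 8
→ 0011111011 = 251

251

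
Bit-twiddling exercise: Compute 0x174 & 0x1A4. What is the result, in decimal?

292

0x174 = 101110100
0x1A4 = 110100100
AND → 100100100 = 292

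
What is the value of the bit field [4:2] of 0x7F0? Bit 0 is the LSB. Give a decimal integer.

4

v = 11111110000
Shift right by 2: 111111100
Mask low 3 bits: 100 = 4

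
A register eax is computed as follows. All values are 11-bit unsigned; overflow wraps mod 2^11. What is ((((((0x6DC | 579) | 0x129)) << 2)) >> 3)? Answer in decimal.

0x6DC = 11011011100
579 = 01001000011
→ | → 11011011111 = 1759
0x129 = 00100101001
→ | → 11111111111 = 2047
→ << 2 (mod 2^11) → 11111111100 = 2044
→ >> 3 → 00011111111 = 255

255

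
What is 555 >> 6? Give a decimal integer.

555 = 1000101011
shift right by 6 → 0000001000 = 8
(equivalently, floor(555 / 64))

8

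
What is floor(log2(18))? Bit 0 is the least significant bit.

18 = 10010
The topmost 1 is at position 4 (since 2^4 = 16 ≤ 18 < 32).

4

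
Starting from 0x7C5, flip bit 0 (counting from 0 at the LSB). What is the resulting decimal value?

1988

x = 011111000101
bit 0 is currently 1; toggle it via x ^ (1 << 0) = x ^ 1
→ 011111000100 = 1988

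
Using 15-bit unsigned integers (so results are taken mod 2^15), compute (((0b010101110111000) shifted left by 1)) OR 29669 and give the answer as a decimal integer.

0b010101110111000 = 010101110111000
→ shifted left by 1 (mod 2^15) → 101011101110000 = 22384
29669 = 111001111100101
→ OR → 111011111110101 = 30709

30709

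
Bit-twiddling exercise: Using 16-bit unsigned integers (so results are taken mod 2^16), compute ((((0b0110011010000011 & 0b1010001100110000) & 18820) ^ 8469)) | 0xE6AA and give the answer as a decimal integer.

59327

0b0110011010000011 = 0110011010000011
0b1010001100110000 = 1010001100110000
→ & → 0010001000000000 = 8704
18820 = 0100100110000100
→ & → 0000000000000000 = 0
8469 = 0010000100010101
→ ^ → 0010000100010101 = 8469
0xE6AA = 1110011010101010
→ | → 1110011110111111 = 59327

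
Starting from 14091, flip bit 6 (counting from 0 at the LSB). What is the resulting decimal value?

14155

x = 11011100001011
bit 6 is currently 0; toggle it via x ^ (1 << 6) = x ^ 64
→ 11011101001011 = 14155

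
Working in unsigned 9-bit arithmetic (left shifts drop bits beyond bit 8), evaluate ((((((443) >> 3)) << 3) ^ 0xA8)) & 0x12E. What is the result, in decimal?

443 = 110111011
→ >> 3 → 000110111 = 55
→ << 3 (mod 2^9) → 110111000 = 440
0xA8 = 010101000
→ ^ → 100010000 = 272
0x12E = 100101110
→ & → 100000000 = 256

256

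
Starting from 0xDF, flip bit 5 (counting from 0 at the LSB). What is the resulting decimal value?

x = 11011111
bit 5 is currently 0; toggle it via x ^ (1 << 5) = x ^ 32
→ 11111111 = 255

255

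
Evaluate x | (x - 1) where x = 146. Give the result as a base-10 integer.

147

x = 10010010 = 146
x - 1 = 10010001
OR    = 10010011 = 147
(x | (x - 1) sets all bits below the lowest set bit.)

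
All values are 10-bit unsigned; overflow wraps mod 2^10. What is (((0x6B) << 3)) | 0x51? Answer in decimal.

0x6B = 0001101011
→ << 3 (mod 2^10) → 1101011000 = 856
0x51 = 0001010001
→ | → 1101011001 = 857

857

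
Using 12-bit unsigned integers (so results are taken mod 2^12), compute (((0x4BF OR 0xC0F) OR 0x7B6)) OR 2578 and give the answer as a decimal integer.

0x4BF = 010010111111
0xC0F = 110000001111
→ OR → 110010111111 = 3263
0x7B6 = 011110110110
→ OR → 111110111111 = 4031
2578 = 101000010010
→ OR → 111110111111 = 4031

4031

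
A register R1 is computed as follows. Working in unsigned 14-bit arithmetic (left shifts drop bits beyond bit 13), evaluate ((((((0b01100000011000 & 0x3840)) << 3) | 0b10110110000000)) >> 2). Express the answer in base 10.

2912

0b01100000011000 = 01100000011000
0x3840 = 11100001000000
→ & → 01100000000000 = 6144
→ << 3 (mod 2^14) → 00000000000000 = 0
0b10110110000000 = 10110110000000
→ | → 10110110000000 = 11648
→ >> 2 → 00101101100000 = 2912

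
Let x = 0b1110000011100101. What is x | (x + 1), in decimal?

57575

x = 1110000011100101 = 57573
x + 1 = 1110000011100110
OR    = 1110000011100111 = 57575
(x | (x + 1) sets the lowest cleared bit.)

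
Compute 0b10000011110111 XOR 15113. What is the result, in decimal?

a = 10000011110111
15113 = 11101100001001
XOR → 01101111111110 = 7166

7166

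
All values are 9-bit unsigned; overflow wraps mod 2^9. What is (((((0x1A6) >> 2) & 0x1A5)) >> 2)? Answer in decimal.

0x1A6 = 110100110
→ >> 2 → 001101001 = 105
0x1A5 = 110100101
→ & → 000100001 = 33
→ >> 2 → 000001000 = 8

8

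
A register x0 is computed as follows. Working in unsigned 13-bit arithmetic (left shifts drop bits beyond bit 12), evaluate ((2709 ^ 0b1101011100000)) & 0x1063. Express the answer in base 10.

4193

2709 = 0101010010101
0b1101011100000 = 1101011100000
→ ^ → 1000001110101 = 4213
0x1063 = 1000001100011
→ & → 1000001100001 = 4193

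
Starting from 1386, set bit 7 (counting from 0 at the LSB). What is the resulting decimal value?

1514

x = 10101101010
bit 7 is currently 0; set it via x | (1 << 7) = x | 128
→ 10111101010 = 1514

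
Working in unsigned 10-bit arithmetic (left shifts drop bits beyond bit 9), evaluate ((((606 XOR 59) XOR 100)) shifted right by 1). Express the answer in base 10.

606 = 1001011110
59 = 0000111011
→ XOR → 1001100101 = 613
100 = 0001100100
→ XOR → 1000000001 = 513
→ shifted right by 1 → 0100000000 = 256

256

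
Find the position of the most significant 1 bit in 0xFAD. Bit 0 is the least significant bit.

0xFAD = 111110101101
The topmost 1 is at position 11 (since 2^11 = 2048 ≤ 4013 < 4096).

11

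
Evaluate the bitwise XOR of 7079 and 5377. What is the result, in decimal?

3750

7079 = 1101110100111
5377 = 1010100000001
XOR → 0111010100110 = 3750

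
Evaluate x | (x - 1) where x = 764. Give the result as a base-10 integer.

x = 1011111100 = 764
x - 1 = 1011111011
OR    = 1011111111 = 767
(x | (x - 1) sets all bits below the lowest set bit.)

767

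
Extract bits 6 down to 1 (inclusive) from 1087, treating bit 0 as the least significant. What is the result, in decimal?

31

v = 10000111111
Shift right by 1: 1000011111
Mask low 6 bits: 011111 = 31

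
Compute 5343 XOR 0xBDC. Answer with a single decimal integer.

7939

5343 = 1010011011111
0xBDC = 0101111011100
XOR → 1111100000011 = 7939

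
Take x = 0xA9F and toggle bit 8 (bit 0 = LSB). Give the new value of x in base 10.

x = 000101010011111
bit 8 is currently 0; toggle it via x ^ (1 << 8) = x ^ 256
→ 000101110011111 = 2975

2975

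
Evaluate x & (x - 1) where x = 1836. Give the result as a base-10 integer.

x = 11100101100 = 1836
x - 1 = 11100101011
AND   = 11100101000 = 1832
(x & (x - 1) clears the lowest set bit of x.)

1832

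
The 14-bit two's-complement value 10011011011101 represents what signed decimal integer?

pattern = 10011011011101 (MSB is 1 ⇒ negative)
Invert: 01100100100010, add 1 → 01100100100011 = 6435, so the value is -6435.
(Equivalently: 9949 - 2^14 = 9949 - 16384 = -6435.)

-6435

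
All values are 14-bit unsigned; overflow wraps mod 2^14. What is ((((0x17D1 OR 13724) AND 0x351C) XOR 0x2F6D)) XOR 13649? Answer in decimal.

12064

0x17D1 = 01011111010001
13724 = 11010110011100
→ OR → 11011111011101 = 14301
0x351C = 11010100011100
→ AND → 11010100011100 = 13596
0x2F6D = 10111101101101
→ XOR → 01101001110001 = 6769
13649 = 11010101010001
→ XOR → 10111100100000 = 12064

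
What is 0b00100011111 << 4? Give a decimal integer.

4592

x = 0000100011111
shift left by 4 → 1000111110000 = 4592
(equivalently, 287 × 2^4 = 287 × 16)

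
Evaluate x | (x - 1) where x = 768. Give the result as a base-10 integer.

x = 1100000000 = 768
x - 1 = 1011111111
OR    = 1111111111 = 1023
(x | (x - 1) sets all bits below the lowest set bit.)

1023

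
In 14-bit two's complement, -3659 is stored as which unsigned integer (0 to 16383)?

3659 in 14 bits: 00111001001011
Invert: 11000110110100
Add 1:  11000110110101 = 12725
(Check: 2^14 - 3659 = 16384 - 3659 = 12725.)

12725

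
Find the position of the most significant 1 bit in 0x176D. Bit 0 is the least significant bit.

0x176D = 1011101101101
The topmost 1 is at position 12 (since 2^12 = 4096 ≤ 5997 < 8192).

12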